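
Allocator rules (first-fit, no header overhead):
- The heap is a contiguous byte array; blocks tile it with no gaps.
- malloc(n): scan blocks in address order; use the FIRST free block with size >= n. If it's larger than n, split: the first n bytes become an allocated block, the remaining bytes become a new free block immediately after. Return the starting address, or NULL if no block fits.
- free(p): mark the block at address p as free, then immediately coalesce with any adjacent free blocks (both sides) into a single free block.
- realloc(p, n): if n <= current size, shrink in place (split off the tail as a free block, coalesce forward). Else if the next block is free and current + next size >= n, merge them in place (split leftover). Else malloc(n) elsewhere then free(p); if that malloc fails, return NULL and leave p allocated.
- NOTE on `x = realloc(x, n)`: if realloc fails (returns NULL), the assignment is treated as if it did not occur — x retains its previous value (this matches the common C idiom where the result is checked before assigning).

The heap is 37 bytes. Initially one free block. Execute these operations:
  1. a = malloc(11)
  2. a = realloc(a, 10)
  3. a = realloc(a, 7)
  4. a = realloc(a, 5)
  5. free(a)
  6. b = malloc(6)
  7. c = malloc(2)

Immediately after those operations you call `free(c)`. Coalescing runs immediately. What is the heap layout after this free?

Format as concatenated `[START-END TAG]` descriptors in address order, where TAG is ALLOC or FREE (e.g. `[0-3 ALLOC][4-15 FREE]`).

Answer: [0-5 ALLOC][6-36 FREE]

Derivation:
Op 1: a = malloc(11) -> a = 0; heap: [0-10 ALLOC][11-36 FREE]
Op 2: a = realloc(a, 10) -> a = 0; heap: [0-9 ALLOC][10-36 FREE]
Op 3: a = realloc(a, 7) -> a = 0; heap: [0-6 ALLOC][7-36 FREE]
Op 4: a = realloc(a, 5) -> a = 0; heap: [0-4 ALLOC][5-36 FREE]
Op 5: free(a) -> (freed a); heap: [0-36 FREE]
Op 6: b = malloc(6) -> b = 0; heap: [0-5 ALLOC][6-36 FREE]
Op 7: c = malloc(2) -> c = 6; heap: [0-5 ALLOC][6-7 ALLOC][8-36 FREE]
free(c): c = 6 -> block [6-7 ALLOC]; mark free, coalesce with adjacent free neighbors -> [0-5 ALLOC][6-36 FREE]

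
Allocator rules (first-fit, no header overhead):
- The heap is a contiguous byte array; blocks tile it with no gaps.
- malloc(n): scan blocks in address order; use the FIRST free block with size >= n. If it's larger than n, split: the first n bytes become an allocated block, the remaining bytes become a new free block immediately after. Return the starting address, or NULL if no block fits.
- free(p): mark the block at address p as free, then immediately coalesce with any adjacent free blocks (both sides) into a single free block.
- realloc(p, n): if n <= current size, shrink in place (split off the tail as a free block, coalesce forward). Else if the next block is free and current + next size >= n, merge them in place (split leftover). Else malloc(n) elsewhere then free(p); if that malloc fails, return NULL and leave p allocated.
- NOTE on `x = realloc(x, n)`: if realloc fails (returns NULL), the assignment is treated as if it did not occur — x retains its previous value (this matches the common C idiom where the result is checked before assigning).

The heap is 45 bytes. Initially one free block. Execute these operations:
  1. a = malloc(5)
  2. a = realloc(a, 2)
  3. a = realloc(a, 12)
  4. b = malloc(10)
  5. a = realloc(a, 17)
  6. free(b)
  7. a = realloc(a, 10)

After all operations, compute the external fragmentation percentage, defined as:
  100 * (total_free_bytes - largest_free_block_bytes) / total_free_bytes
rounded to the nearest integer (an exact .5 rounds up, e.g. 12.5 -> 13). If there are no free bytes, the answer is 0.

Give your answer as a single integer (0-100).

Answer: 37

Derivation:
Op 1: a = malloc(5) -> a = 0; heap: [0-4 ALLOC][5-44 FREE]
Op 2: a = realloc(a, 2) -> a = 0; heap: [0-1 ALLOC][2-44 FREE]
Op 3: a = realloc(a, 12) -> a = 0; heap: [0-11 ALLOC][12-44 FREE]
Op 4: b = malloc(10) -> b = 12; heap: [0-11 ALLOC][12-21 ALLOC][22-44 FREE]
Op 5: a = realloc(a, 17) -> a = 22; heap: [0-11 FREE][12-21 ALLOC][22-38 ALLOC][39-44 FREE]
Op 6: free(b) -> (freed b); heap: [0-21 FREE][22-38 ALLOC][39-44 FREE]
Op 7: a = realloc(a, 10) -> a = 22; heap: [0-21 FREE][22-31 ALLOC][32-44 FREE]
Free blocks: [22 13] total_free=35 largest=22 -> 100*(35-22)/35 = 1300/35 ≈ 37.143 -> rounds to 37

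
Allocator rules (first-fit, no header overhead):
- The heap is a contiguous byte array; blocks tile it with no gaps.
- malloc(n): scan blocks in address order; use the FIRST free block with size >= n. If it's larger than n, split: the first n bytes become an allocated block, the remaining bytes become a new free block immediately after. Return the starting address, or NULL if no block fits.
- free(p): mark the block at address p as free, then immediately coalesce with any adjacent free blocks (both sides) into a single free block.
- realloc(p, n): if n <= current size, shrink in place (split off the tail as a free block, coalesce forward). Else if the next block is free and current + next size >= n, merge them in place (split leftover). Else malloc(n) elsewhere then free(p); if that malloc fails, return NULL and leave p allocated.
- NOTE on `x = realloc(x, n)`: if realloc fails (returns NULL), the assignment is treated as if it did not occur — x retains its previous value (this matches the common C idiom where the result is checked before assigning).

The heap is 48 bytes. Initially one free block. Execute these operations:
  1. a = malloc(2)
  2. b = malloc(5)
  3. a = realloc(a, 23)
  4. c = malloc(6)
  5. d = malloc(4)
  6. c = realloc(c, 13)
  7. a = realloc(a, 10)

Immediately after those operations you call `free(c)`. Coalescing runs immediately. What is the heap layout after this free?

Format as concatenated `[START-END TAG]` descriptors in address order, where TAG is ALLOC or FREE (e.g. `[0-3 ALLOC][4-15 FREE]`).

Answer: [0-1 FREE][2-6 ALLOC][7-16 ALLOC][17-35 FREE][36-39 ALLOC][40-47 FREE]

Derivation:
Op 1: a = malloc(2) -> a = 0; heap: [0-1 ALLOC][2-47 FREE]
Op 2: b = malloc(5) -> b = 2; heap: [0-1 ALLOC][2-6 ALLOC][7-47 FREE]
Op 3: a = realloc(a, 23) -> a = 7; heap: [0-1 FREE][2-6 ALLOC][7-29 ALLOC][30-47 FREE]
Op 4: c = malloc(6) -> c = 30; heap: [0-1 FREE][2-6 ALLOC][7-29 ALLOC][30-35 ALLOC][36-47 FREE]
Op 5: d = malloc(4) -> d = 36; heap: [0-1 FREE][2-6 ALLOC][7-29 ALLOC][30-35 ALLOC][36-39 ALLOC][40-47 FREE]
Op 6: c = realloc(c, 13) -> NULL (c unchanged); heap: [0-1 FREE][2-6 ALLOC][7-29 ALLOC][30-35 ALLOC][36-39 ALLOC][40-47 FREE]
Op 7: a = realloc(a, 10) -> a = 7; heap: [0-1 FREE][2-6 ALLOC][7-16 ALLOC][17-29 FREE][30-35 ALLOC][36-39 ALLOC][40-47 FREE]
free(c): c = 30 -> block [30-35 ALLOC]; mark free, coalesce with adjacent free neighbors -> [0-1 FREE][2-6 ALLOC][7-16 ALLOC][17-35 FREE][36-39 ALLOC][40-47 FREE]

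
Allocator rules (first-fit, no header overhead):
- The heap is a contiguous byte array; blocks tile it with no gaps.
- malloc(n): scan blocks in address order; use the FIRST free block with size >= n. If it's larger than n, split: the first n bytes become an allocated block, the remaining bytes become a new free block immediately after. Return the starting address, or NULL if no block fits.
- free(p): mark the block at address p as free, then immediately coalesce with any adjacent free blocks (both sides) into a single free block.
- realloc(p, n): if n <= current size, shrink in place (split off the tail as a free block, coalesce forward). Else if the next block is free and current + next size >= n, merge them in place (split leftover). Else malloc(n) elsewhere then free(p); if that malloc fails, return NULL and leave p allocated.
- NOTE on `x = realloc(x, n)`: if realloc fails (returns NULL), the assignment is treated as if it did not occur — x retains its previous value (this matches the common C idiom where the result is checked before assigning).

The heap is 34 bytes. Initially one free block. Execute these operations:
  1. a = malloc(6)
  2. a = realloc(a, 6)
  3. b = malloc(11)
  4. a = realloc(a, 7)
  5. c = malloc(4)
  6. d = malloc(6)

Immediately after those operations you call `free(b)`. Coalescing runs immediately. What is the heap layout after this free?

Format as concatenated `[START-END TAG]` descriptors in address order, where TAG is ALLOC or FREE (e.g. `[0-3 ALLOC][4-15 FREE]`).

Answer: [0-3 ALLOC][4-16 FREE][17-23 ALLOC][24-29 ALLOC][30-33 FREE]

Derivation:
Op 1: a = malloc(6) -> a = 0; heap: [0-5 ALLOC][6-33 FREE]
Op 2: a = realloc(a, 6) -> a = 0; heap: [0-5 ALLOC][6-33 FREE]
Op 3: b = malloc(11) -> b = 6; heap: [0-5 ALLOC][6-16 ALLOC][17-33 FREE]
Op 4: a = realloc(a, 7) -> a = 17; heap: [0-5 FREE][6-16 ALLOC][17-23 ALLOC][24-33 FREE]
Op 5: c = malloc(4) -> c = 0; heap: [0-3 ALLOC][4-5 FREE][6-16 ALLOC][17-23 ALLOC][24-33 FREE]
Op 6: d = malloc(6) -> d = 24; heap: [0-3 ALLOC][4-5 FREE][6-16 ALLOC][17-23 ALLOC][24-29 ALLOC][30-33 FREE]
free(b): b = 6 -> block [6-16 ALLOC]; mark free, coalesce with adjacent free neighbors -> [0-3 ALLOC][4-16 FREE][17-23 ALLOC][24-29 ALLOC][30-33 FREE]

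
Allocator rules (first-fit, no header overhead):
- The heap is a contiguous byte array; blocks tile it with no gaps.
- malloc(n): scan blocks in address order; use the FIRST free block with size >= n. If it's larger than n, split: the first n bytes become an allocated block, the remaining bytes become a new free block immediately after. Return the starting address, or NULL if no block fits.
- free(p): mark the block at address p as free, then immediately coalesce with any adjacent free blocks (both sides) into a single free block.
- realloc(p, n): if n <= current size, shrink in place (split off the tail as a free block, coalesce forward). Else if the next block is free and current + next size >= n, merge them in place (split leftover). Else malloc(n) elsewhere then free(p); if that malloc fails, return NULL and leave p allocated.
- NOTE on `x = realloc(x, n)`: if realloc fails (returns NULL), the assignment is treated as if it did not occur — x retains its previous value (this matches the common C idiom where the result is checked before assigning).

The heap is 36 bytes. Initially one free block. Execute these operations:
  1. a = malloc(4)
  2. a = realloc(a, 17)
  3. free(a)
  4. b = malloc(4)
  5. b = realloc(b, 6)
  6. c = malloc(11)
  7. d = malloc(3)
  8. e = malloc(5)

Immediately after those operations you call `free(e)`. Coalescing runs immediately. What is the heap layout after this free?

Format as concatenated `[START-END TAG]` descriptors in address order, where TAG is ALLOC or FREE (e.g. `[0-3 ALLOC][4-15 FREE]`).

Op 1: a = malloc(4) -> a = 0; heap: [0-3 ALLOC][4-35 FREE]
Op 2: a = realloc(a, 17) -> a = 0; heap: [0-16 ALLOC][17-35 FREE]
Op 3: free(a) -> (freed a); heap: [0-35 FREE]
Op 4: b = malloc(4) -> b = 0; heap: [0-3 ALLOC][4-35 FREE]
Op 5: b = realloc(b, 6) -> b = 0; heap: [0-5 ALLOC][6-35 FREE]
Op 6: c = malloc(11) -> c = 6; heap: [0-5 ALLOC][6-16 ALLOC][17-35 FREE]
Op 7: d = malloc(3) -> d = 17; heap: [0-5 ALLOC][6-16 ALLOC][17-19 ALLOC][20-35 FREE]
Op 8: e = malloc(5) -> e = 20; heap: [0-5 ALLOC][6-16 ALLOC][17-19 ALLOC][20-24 ALLOC][25-35 FREE]
free(e): e = 20 -> block [20-24 ALLOC]; mark free, coalesce with adjacent free neighbors -> [0-5 ALLOC][6-16 ALLOC][17-19 ALLOC][20-35 FREE]

Answer: [0-5 ALLOC][6-16 ALLOC][17-19 ALLOC][20-35 FREE]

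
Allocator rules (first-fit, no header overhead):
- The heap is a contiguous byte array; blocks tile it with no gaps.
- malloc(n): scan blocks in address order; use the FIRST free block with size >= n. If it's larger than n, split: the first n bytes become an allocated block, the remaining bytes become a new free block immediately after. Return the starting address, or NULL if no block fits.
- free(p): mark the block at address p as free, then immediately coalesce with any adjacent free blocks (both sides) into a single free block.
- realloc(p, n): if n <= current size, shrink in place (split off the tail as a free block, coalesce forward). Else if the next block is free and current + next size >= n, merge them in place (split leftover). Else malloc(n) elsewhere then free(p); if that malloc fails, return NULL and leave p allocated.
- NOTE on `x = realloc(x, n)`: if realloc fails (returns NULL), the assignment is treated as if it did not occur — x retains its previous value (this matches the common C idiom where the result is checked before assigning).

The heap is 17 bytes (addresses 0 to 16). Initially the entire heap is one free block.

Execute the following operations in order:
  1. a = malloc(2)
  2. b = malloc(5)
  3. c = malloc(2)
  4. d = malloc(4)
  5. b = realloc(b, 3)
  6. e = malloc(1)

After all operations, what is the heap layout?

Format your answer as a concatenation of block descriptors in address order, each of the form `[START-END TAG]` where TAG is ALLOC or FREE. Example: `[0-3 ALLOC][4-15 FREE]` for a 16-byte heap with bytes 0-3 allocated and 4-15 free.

Op 1: a = malloc(2) -> a = 0; heap: [0-1 ALLOC][2-16 FREE]
Op 2: b = malloc(5) -> b = 2; heap: [0-1 ALLOC][2-6 ALLOC][7-16 FREE]
Op 3: c = malloc(2) -> c = 7; heap: [0-1 ALLOC][2-6 ALLOC][7-8 ALLOC][9-16 FREE]
Op 4: d = malloc(4) -> d = 9; heap: [0-1 ALLOC][2-6 ALLOC][7-8 ALLOC][9-12 ALLOC][13-16 FREE]
Op 5: b = realloc(b, 3) -> b = 2; heap: [0-1 ALLOC][2-4 ALLOC][5-6 FREE][7-8 ALLOC][9-12 ALLOC][13-16 FREE]
Op 6: e = malloc(1) -> e = 5; heap: [0-1 ALLOC][2-4 ALLOC][5-5 ALLOC][6-6 FREE][7-8 ALLOC][9-12 ALLOC][13-16 FREE]

Answer: [0-1 ALLOC][2-4 ALLOC][5-5 ALLOC][6-6 FREE][7-8 ALLOC][9-12 ALLOC][13-16 FREE]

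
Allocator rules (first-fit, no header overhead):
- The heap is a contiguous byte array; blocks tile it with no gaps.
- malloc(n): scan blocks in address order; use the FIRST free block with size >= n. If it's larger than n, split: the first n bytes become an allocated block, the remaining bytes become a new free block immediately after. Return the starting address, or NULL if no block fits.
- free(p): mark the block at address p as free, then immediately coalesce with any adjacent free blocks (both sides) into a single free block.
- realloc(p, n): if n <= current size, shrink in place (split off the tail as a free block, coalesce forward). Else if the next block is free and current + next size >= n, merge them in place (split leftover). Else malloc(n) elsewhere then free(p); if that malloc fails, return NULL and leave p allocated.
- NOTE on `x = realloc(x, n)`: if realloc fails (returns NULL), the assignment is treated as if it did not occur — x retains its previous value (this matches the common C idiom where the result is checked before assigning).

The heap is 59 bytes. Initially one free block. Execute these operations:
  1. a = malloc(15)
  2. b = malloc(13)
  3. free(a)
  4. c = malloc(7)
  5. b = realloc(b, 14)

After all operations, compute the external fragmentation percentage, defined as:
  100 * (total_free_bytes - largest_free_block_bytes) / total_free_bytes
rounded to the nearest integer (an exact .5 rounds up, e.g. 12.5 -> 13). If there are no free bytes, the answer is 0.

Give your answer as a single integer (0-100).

Op 1: a = malloc(15) -> a = 0; heap: [0-14 ALLOC][15-58 FREE]
Op 2: b = malloc(13) -> b = 15; heap: [0-14 ALLOC][15-27 ALLOC][28-58 FREE]
Op 3: free(a) -> (freed a); heap: [0-14 FREE][15-27 ALLOC][28-58 FREE]
Op 4: c = malloc(7) -> c = 0; heap: [0-6 ALLOC][7-14 FREE][15-27 ALLOC][28-58 FREE]
Op 5: b = realloc(b, 14) -> b = 15; heap: [0-6 ALLOC][7-14 FREE][15-28 ALLOC][29-58 FREE]
Free blocks: [8 30] total_free=38 largest=30 -> 100*(38-30)/38 = 800/38 ≈ 21.053 -> rounds to 21

Answer: 21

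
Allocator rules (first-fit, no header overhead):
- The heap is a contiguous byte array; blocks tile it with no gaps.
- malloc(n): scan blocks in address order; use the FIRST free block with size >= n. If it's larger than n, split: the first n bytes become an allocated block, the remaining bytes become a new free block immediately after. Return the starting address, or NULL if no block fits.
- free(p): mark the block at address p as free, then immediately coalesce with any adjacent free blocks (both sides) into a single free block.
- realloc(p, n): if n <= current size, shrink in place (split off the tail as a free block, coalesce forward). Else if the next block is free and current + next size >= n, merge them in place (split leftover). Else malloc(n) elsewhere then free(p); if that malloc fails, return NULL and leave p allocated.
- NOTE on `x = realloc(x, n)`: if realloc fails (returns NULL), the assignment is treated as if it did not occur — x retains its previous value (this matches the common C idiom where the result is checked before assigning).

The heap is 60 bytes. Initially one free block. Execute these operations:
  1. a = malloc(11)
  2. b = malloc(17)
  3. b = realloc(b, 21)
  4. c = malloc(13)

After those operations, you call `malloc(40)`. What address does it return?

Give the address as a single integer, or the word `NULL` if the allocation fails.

Answer: NULL

Derivation:
Op 1: a = malloc(11) -> a = 0; heap: [0-10 ALLOC][11-59 FREE]
Op 2: b = malloc(17) -> b = 11; heap: [0-10 ALLOC][11-27 ALLOC][28-59 FREE]
Op 3: b = realloc(b, 21) -> b = 11; heap: [0-10 ALLOC][11-31 ALLOC][32-59 FREE]
Op 4: c = malloc(13) -> c = 32; heap: [0-10 ALLOC][11-31 ALLOC][32-44 ALLOC][45-59 FREE]
malloc(40): first-fit scan over [0-10 ALLOC][11-31 ALLOC][32-44 ALLOC][45-59 FREE] -> NULL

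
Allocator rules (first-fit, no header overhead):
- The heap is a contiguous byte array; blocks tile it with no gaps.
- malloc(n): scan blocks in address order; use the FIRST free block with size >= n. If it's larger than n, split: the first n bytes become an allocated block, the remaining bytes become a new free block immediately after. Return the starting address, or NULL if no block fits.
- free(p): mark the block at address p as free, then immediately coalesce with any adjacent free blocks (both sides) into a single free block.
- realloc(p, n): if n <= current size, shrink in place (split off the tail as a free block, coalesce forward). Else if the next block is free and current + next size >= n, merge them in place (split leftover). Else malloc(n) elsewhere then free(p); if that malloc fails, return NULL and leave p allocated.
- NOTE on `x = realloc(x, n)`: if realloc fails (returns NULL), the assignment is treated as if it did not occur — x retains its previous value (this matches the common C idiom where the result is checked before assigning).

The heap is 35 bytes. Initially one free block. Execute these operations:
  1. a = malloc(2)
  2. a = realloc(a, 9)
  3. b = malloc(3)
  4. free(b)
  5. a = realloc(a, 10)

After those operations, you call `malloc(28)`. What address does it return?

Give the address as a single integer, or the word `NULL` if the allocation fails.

Answer: NULL

Derivation:
Op 1: a = malloc(2) -> a = 0; heap: [0-1 ALLOC][2-34 FREE]
Op 2: a = realloc(a, 9) -> a = 0; heap: [0-8 ALLOC][9-34 FREE]
Op 3: b = malloc(3) -> b = 9; heap: [0-8 ALLOC][9-11 ALLOC][12-34 FREE]
Op 4: free(b) -> (freed b); heap: [0-8 ALLOC][9-34 FREE]
Op 5: a = realloc(a, 10) -> a = 0; heap: [0-9 ALLOC][10-34 FREE]
malloc(28): first-fit scan over [0-9 ALLOC][10-34 FREE] -> NULL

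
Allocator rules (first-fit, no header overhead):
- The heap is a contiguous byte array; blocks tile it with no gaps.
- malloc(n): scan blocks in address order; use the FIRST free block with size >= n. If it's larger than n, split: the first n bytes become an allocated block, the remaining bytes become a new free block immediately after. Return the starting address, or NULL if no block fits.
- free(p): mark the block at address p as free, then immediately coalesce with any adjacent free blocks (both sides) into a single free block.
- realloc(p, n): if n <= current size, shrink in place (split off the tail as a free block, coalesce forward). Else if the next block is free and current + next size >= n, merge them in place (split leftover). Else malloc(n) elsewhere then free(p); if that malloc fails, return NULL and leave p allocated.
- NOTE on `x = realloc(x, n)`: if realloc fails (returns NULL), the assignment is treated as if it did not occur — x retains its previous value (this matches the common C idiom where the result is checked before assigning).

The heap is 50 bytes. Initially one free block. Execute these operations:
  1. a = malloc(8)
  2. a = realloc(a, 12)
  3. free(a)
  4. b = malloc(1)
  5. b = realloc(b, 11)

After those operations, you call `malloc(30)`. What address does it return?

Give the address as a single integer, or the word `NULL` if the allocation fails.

Op 1: a = malloc(8) -> a = 0; heap: [0-7 ALLOC][8-49 FREE]
Op 2: a = realloc(a, 12) -> a = 0; heap: [0-11 ALLOC][12-49 FREE]
Op 3: free(a) -> (freed a); heap: [0-49 FREE]
Op 4: b = malloc(1) -> b = 0; heap: [0-0 ALLOC][1-49 FREE]
Op 5: b = realloc(b, 11) -> b = 0; heap: [0-10 ALLOC][11-49 FREE]
malloc(30): first-fit scan over [0-10 ALLOC][11-49 FREE] -> 11

Answer: 11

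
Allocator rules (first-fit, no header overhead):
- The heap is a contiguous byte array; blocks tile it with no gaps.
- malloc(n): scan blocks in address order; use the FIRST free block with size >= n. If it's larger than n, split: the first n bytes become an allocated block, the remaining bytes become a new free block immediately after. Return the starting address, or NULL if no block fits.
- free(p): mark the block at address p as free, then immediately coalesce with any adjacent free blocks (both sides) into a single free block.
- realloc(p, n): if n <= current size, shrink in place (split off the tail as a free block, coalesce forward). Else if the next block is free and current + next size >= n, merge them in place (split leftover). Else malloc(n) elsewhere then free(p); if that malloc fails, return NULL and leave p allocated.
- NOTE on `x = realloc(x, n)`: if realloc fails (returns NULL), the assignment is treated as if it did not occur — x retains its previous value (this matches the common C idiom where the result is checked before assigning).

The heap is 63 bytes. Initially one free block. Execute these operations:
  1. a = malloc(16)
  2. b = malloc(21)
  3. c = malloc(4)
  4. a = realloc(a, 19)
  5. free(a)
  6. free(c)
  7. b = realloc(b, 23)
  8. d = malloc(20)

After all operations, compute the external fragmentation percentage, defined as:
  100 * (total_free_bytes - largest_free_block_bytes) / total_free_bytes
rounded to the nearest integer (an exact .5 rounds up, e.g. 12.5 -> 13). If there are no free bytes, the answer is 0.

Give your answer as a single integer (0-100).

Answer: 20

Derivation:
Op 1: a = malloc(16) -> a = 0; heap: [0-15 ALLOC][16-62 FREE]
Op 2: b = malloc(21) -> b = 16; heap: [0-15 ALLOC][16-36 ALLOC][37-62 FREE]
Op 3: c = malloc(4) -> c = 37; heap: [0-15 ALLOC][16-36 ALLOC][37-40 ALLOC][41-62 FREE]
Op 4: a = realloc(a, 19) -> a = 41; heap: [0-15 FREE][16-36 ALLOC][37-40 ALLOC][41-59 ALLOC][60-62 FREE]
Op 5: free(a) -> (freed a); heap: [0-15 FREE][16-36 ALLOC][37-40 ALLOC][41-62 FREE]
Op 6: free(c) -> (freed c); heap: [0-15 FREE][16-36 ALLOC][37-62 FREE]
Op 7: b = realloc(b, 23) -> b = 16; heap: [0-15 FREE][16-38 ALLOC][39-62 FREE]
Op 8: d = malloc(20) -> d = 39; heap: [0-15 FREE][16-38 ALLOC][39-58 ALLOC][59-62 FREE]
Free blocks: [16 4] total_free=20 largest=16 -> 100*(20-16)/20 = 400/20 = 20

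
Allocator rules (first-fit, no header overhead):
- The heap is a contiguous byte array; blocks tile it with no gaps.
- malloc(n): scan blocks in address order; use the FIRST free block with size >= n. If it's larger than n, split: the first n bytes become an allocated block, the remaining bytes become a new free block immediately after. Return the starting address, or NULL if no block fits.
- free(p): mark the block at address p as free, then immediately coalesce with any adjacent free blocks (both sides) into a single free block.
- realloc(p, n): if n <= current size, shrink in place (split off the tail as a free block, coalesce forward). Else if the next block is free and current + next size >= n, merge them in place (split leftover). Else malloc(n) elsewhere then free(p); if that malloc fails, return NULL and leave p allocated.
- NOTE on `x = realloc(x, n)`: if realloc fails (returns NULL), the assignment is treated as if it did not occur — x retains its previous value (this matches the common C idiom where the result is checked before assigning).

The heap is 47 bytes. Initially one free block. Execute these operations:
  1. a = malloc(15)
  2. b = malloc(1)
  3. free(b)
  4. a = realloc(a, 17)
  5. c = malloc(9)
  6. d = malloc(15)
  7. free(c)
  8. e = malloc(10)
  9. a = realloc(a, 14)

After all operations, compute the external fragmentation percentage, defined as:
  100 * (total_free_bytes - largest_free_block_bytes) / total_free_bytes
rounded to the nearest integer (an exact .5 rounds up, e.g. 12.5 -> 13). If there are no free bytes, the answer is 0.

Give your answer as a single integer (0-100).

Answer: 33

Derivation:
Op 1: a = malloc(15) -> a = 0; heap: [0-14 ALLOC][15-46 FREE]
Op 2: b = malloc(1) -> b = 15; heap: [0-14 ALLOC][15-15 ALLOC][16-46 FREE]
Op 3: free(b) -> (freed b); heap: [0-14 ALLOC][15-46 FREE]
Op 4: a = realloc(a, 17) -> a = 0; heap: [0-16 ALLOC][17-46 FREE]
Op 5: c = malloc(9) -> c = 17; heap: [0-16 ALLOC][17-25 ALLOC][26-46 FREE]
Op 6: d = malloc(15) -> d = 26; heap: [0-16 ALLOC][17-25 ALLOC][26-40 ALLOC][41-46 FREE]
Op 7: free(c) -> (freed c); heap: [0-16 ALLOC][17-25 FREE][26-40 ALLOC][41-46 FREE]
Op 8: e = malloc(10) -> e = NULL; heap: [0-16 ALLOC][17-25 FREE][26-40 ALLOC][41-46 FREE]
Op 9: a = realloc(a, 14) -> a = 0; heap: [0-13 ALLOC][14-25 FREE][26-40 ALLOC][41-46 FREE]
Free blocks: [12 6] total_free=18 largest=12 -> 100*(18-12)/18 = 600/18 ≈ 33.333 -> rounds to 33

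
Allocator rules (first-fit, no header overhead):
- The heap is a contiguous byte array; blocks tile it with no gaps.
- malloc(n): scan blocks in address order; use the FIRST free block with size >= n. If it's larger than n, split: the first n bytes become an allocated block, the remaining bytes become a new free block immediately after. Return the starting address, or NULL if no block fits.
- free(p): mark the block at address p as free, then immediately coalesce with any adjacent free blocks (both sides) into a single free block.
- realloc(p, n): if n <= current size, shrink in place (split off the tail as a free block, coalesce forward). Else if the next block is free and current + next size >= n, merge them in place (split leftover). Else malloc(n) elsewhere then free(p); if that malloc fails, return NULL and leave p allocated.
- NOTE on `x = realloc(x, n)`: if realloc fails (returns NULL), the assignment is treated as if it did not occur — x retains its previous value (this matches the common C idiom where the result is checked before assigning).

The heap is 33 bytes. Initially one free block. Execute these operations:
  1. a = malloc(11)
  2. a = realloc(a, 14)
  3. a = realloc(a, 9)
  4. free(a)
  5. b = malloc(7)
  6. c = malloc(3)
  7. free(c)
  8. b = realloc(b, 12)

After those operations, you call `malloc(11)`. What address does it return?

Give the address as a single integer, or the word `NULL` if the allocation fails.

Answer: 12

Derivation:
Op 1: a = malloc(11) -> a = 0; heap: [0-10 ALLOC][11-32 FREE]
Op 2: a = realloc(a, 14) -> a = 0; heap: [0-13 ALLOC][14-32 FREE]
Op 3: a = realloc(a, 9) -> a = 0; heap: [0-8 ALLOC][9-32 FREE]
Op 4: free(a) -> (freed a); heap: [0-32 FREE]
Op 5: b = malloc(7) -> b = 0; heap: [0-6 ALLOC][7-32 FREE]
Op 6: c = malloc(3) -> c = 7; heap: [0-6 ALLOC][7-9 ALLOC][10-32 FREE]
Op 7: free(c) -> (freed c); heap: [0-6 ALLOC][7-32 FREE]
Op 8: b = realloc(b, 12) -> b = 0; heap: [0-11 ALLOC][12-32 FREE]
malloc(11): first-fit scan over [0-11 ALLOC][12-32 FREE] -> 12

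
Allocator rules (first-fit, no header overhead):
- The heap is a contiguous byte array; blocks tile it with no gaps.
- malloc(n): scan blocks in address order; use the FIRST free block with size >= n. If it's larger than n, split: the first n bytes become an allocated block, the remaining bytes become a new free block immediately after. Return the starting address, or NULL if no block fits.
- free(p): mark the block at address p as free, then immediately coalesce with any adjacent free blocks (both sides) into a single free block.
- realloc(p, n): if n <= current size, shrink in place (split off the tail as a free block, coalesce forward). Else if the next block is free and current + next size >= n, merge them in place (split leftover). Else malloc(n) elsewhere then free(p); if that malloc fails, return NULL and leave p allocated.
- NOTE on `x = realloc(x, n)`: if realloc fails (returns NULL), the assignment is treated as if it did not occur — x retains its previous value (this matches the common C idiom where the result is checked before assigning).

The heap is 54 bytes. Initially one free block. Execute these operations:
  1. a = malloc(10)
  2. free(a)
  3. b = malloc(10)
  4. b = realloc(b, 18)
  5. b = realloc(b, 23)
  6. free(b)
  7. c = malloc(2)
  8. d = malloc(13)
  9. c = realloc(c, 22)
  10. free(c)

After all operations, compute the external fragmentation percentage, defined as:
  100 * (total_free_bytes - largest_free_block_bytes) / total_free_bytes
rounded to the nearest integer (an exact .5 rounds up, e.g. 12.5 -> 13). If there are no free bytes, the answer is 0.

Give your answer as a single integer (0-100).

Op 1: a = malloc(10) -> a = 0; heap: [0-9 ALLOC][10-53 FREE]
Op 2: free(a) -> (freed a); heap: [0-53 FREE]
Op 3: b = malloc(10) -> b = 0; heap: [0-9 ALLOC][10-53 FREE]
Op 4: b = realloc(b, 18) -> b = 0; heap: [0-17 ALLOC][18-53 FREE]
Op 5: b = realloc(b, 23) -> b = 0; heap: [0-22 ALLOC][23-53 FREE]
Op 6: free(b) -> (freed b); heap: [0-53 FREE]
Op 7: c = malloc(2) -> c = 0; heap: [0-1 ALLOC][2-53 FREE]
Op 8: d = malloc(13) -> d = 2; heap: [0-1 ALLOC][2-14 ALLOC][15-53 FREE]
Op 9: c = realloc(c, 22) -> c = 15; heap: [0-1 FREE][2-14 ALLOC][15-36 ALLOC][37-53 FREE]
Op 10: free(c) -> (freed c); heap: [0-1 FREE][2-14 ALLOC][15-53 FREE]
Free blocks: [2 39] total_free=41 largest=39 -> 100*(41-39)/41 = 200/41 ≈ 4.878 -> rounds to 5

Answer: 5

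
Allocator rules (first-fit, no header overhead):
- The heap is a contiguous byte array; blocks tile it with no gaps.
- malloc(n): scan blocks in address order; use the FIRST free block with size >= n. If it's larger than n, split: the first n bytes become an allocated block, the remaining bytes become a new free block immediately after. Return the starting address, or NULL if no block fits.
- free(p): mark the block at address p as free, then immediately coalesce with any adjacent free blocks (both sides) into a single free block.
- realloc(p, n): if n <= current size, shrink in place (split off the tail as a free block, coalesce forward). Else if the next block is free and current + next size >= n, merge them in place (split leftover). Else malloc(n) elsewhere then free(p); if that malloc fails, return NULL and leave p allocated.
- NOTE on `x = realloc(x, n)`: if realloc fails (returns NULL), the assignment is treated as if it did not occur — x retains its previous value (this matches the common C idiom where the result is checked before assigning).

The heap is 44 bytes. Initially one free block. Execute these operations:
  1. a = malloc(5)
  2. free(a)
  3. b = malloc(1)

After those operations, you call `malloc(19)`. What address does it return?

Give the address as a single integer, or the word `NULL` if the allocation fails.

Op 1: a = malloc(5) -> a = 0; heap: [0-4 ALLOC][5-43 FREE]
Op 2: free(a) -> (freed a); heap: [0-43 FREE]
Op 3: b = malloc(1) -> b = 0; heap: [0-0 ALLOC][1-43 FREE]
malloc(19): first-fit scan over [0-0 ALLOC][1-43 FREE] -> 1

Answer: 1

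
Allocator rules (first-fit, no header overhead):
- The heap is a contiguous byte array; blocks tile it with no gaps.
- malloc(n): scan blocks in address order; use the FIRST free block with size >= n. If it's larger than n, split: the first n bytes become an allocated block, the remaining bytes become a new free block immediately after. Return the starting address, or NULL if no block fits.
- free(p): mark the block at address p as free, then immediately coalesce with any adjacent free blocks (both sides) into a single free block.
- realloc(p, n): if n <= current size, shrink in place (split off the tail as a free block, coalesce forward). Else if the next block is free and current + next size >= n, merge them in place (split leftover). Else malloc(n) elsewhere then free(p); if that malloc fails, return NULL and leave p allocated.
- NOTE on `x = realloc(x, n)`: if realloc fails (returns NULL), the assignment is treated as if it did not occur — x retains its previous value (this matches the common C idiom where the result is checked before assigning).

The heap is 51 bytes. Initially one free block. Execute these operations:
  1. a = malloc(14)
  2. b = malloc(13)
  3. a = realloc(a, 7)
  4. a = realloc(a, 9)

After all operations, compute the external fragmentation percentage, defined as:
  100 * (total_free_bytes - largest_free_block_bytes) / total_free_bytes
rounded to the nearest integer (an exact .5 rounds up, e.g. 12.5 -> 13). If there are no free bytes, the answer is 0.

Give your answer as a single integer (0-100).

Answer: 17

Derivation:
Op 1: a = malloc(14) -> a = 0; heap: [0-13 ALLOC][14-50 FREE]
Op 2: b = malloc(13) -> b = 14; heap: [0-13 ALLOC][14-26 ALLOC][27-50 FREE]
Op 3: a = realloc(a, 7) -> a = 0; heap: [0-6 ALLOC][7-13 FREE][14-26 ALLOC][27-50 FREE]
Op 4: a = realloc(a, 9) -> a = 0; heap: [0-8 ALLOC][9-13 FREE][14-26 ALLOC][27-50 FREE]
Free blocks: [5 24] total_free=29 largest=24 -> 100*(29-24)/29 = 500/29 ≈ 17.241 -> rounds to 17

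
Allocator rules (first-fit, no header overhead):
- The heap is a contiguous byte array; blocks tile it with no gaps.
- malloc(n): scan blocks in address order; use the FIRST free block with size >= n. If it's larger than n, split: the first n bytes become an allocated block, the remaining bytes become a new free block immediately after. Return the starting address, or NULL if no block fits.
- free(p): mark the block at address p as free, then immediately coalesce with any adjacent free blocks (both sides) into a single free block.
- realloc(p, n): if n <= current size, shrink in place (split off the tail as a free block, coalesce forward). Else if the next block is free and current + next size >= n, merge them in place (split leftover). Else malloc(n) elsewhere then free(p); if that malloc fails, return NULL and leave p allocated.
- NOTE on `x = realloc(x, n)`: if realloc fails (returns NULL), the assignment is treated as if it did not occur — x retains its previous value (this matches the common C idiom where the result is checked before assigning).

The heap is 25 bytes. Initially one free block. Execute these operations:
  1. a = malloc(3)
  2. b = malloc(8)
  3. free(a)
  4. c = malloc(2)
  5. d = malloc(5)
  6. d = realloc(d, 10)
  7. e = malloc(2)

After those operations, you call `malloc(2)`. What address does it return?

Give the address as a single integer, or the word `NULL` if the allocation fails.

Answer: 23

Derivation:
Op 1: a = malloc(3) -> a = 0; heap: [0-2 ALLOC][3-24 FREE]
Op 2: b = malloc(8) -> b = 3; heap: [0-2 ALLOC][3-10 ALLOC][11-24 FREE]
Op 3: free(a) -> (freed a); heap: [0-2 FREE][3-10 ALLOC][11-24 FREE]
Op 4: c = malloc(2) -> c = 0; heap: [0-1 ALLOC][2-2 FREE][3-10 ALLOC][11-24 FREE]
Op 5: d = malloc(5) -> d = 11; heap: [0-1 ALLOC][2-2 FREE][3-10 ALLOC][11-15 ALLOC][16-24 FREE]
Op 6: d = realloc(d, 10) -> d = 11; heap: [0-1 ALLOC][2-2 FREE][3-10 ALLOC][11-20 ALLOC][21-24 FREE]
Op 7: e = malloc(2) -> e = 21; heap: [0-1 ALLOC][2-2 FREE][3-10 ALLOC][11-20 ALLOC][21-22 ALLOC][23-24 FREE]
malloc(2): first-fit scan over [0-1 ALLOC][2-2 FREE][3-10 ALLOC][11-20 ALLOC][21-22 ALLOC][23-24 FREE] -> 23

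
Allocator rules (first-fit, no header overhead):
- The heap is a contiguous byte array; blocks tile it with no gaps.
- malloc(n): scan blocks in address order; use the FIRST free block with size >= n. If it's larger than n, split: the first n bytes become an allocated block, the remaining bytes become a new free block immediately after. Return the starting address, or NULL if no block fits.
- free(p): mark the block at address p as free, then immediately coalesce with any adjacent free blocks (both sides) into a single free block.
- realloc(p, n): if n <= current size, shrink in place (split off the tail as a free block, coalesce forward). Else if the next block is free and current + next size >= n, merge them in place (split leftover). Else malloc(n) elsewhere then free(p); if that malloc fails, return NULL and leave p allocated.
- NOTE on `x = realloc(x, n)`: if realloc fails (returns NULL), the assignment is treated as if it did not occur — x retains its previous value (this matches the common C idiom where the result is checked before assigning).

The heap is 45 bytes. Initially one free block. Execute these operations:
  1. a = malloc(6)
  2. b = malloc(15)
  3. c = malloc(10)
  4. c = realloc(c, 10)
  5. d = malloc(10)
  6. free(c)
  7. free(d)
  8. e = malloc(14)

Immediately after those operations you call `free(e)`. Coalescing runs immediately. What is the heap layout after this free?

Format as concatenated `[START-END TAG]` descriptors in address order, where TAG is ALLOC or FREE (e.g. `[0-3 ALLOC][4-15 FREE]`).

Answer: [0-5 ALLOC][6-20 ALLOC][21-44 FREE]

Derivation:
Op 1: a = malloc(6) -> a = 0; heap: [0-5 ALLOC][6-44 FREE]
Op 2: b = malloc(15) -> b = 6; heap: [0-5 ALLOC][6-20 ALLOC][21-44 FREE]
Op 3: c = malloc(10) -> c = 21; heap: [0-5 ALLOC][6-20 ALLOC][21-30 ALLOC][31-44 FREE]
Op 4: c = realloc(c, 10) -> c = 21; heap: [0-5 ALLOC][6-20 ALLOC][21-30 ALLOC][31-44 FREE]
Op 5: d = malloc(10) -> d = 31; heap: [0-5 ALLOC][6-20 ALLOC][21-30 ALLOC][31-40 ALLOC][41-44 FREE]
Op 6: free(c) -> (freed c); heap: [0-5 ALLOC][6-20 ALLOC][21-30 FREE][31-40 ALLOC][41-44 FREE]
Op 7: free(d) -> (freed d); heap: [0-5 ALLOC][6-20 ALLOC][21-44 FREE]
Op 8: e = malloc(14) -> e = 21; heap: [0-5 ALLOC][6-20 ALLOC][21-34 ALLOC][35-44 FREE]
free(e): e = 21 -> block [21-34 ALLOC]; mark free, coalesce with adjacent free neighbors -> [0-5 ALLOC][6-20 ALLOC][21-44 FREE]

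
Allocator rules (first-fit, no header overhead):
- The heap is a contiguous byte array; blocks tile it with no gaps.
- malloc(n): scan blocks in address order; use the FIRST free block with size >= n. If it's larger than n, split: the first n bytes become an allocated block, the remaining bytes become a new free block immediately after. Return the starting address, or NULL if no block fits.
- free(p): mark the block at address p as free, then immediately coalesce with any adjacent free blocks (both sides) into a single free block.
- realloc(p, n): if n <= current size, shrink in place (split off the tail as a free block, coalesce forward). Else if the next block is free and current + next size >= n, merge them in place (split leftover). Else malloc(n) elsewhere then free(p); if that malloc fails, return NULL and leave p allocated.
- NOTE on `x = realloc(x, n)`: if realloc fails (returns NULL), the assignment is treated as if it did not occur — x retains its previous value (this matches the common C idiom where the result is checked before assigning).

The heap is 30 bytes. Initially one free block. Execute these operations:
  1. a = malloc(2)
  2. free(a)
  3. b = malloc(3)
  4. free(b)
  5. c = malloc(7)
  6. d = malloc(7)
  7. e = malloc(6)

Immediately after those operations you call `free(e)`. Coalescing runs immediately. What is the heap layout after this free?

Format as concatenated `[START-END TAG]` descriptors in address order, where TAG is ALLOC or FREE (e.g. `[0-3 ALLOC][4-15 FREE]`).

Op 1: a = malloc(2) -> a = 0; heap: [0-1 ALLOC][2-29 FREE]
Op 2: free(a) -> (freed a); heap: [0-29 FREE]
Op 3: b = malloc(3) -> b = 0; heap: [0-2 ALLOC][3-29 FREE]
Op 4: free(b) -> (freed b); heap: [0-29 FREE]
Op 5: c = malloc(7) -> c = 0; heap: [0-6 ALLOC][7-29 FREE]
Op 6: d = malloc(7) -> d = 7; heap: [0-6 ALLOC][7-13 ALLOC][14-29 FREE]
Op 7: e = malloc(6) -> e = 14; heap: [0-6 ALLOC][7-13 ALLOC][14-19 ALLOC][20-29 FREE]
free(e): e = 14 -> block [14-19 ALLOC]; mark free, coalesce with adjacent free neighbors -> [0-6 ALLOC][7-13 ALLOC][14-29 FREE]

Answer: [0-6 ALLOC][7-13 ALLOC][14-29 FREE]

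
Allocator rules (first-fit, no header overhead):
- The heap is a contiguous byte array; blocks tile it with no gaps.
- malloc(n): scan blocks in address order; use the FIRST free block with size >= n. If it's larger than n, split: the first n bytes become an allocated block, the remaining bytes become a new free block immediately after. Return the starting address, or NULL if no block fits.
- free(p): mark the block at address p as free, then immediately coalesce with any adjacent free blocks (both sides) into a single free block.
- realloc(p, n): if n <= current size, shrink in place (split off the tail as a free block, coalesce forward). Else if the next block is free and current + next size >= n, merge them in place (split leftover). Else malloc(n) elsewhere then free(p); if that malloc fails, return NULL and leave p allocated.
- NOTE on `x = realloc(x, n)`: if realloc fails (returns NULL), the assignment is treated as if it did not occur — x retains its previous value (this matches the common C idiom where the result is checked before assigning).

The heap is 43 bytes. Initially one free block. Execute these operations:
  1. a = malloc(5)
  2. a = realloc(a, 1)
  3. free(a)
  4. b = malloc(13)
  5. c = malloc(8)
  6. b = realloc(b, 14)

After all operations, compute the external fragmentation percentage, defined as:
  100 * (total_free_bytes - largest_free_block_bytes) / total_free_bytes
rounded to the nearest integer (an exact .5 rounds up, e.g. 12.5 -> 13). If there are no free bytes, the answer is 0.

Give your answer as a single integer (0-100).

Op 1: a = malloc(5) -> a = 0; heap: [0-4 ALLOC][5-42 FREE]
Op 2: a = realloc(a, 1) -> a = 0; heap: [0-0 ALLOC][1-42 FREE]
Op 3: free(a) -> (freed a); heap: [0-42 FREE]
Op 4: b = malloc(13) -> b = 0; heap: [0-12 ALLOC][13-42 FREE]
Op 5: c = malloc(8) -> c = 13; heap: [0-12 ALLOC][13-20 ALLOC][21-42 FREE]
Op 6: b = realloc(b, 14) -> b = 21; heap: [0-12 FREE][13-20 ALLOC][21-34 ALLOC][35-42 FREE]
Free blocks: [13 8] total_free=21 largest=13 -> 100*(21-13)/21 = 800/21 ≈ 38.095 -> rounds to 38

Answer: 38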